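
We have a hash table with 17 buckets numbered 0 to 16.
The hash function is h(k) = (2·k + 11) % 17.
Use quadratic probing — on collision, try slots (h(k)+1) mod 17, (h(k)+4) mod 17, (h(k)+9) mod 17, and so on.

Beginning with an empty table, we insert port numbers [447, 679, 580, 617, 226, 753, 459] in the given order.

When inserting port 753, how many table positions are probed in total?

Insert 447: h=4, slot 4 empty -> index 4.
Insert 679: h=9, slot 9 empty -> index 9.
Insert 580: h=15, slot 15 empty -> index 15.
Insert 617: h=4, slot 4 occupied -> index 5.
Insert 226: h=4, slots 4,5 occupied -> index 8.
Insert 753: h=4, slots 4,5,8 occupied -> index 13.
Insert 459: h=11, slot 11 empty -> index 11.
Table: [—, —, —, —, 447, 617, —, —, 226, 679, —, 459, —, 753, —, 580, —]

4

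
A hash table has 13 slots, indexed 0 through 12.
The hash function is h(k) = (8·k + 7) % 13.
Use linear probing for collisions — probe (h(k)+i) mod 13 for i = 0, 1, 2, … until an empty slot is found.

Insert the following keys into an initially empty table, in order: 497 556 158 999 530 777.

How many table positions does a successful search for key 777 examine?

Insert 497: h=5, slot 5 empty → index 5.
Insert 556: h=9, slot 9 empty → index 9.
Insert 158: h=10, slot 10 empty → index 10.
Insert 999: h=4, slot 4 empty → index 4.
Insert 530: h=9, slots 9,10 occupied → index 11.
Insert 777: h=9, slots 9,10,11 occupied → index 12.
Table: [∅, ∅, ∅, ∅, 999, 497, ∅, ∅, ∅, 556, 158, 530, 777]
Lookup 777: h=9, probe 9,10,11,12 → found at 12.

4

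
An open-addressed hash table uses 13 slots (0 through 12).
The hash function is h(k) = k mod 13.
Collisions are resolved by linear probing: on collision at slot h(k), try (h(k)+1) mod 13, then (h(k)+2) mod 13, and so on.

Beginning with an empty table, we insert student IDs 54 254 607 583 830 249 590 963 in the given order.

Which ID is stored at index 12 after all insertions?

830

54 hashes to 2; slot 2 is free -> place at 2.
254 hashes to 7; slot 7 is free -> place at 7.
607 hashes to 9; slot 9 is free -> place at 9.
583 hashes to 11; slot 11 is free -> place at 11.
830 hashes to 11; 11 taken -> place at 12.
249 hashes to 2; 2 taken -> place at 3.
590 hashes to 5; slot 5 is free -> place at 5.
963 hashes to 1; slot 1 is free -> place at 1.
Table: [—, 963, 54, 249, —, 590, —, 254, —, 607, —, 583, 830]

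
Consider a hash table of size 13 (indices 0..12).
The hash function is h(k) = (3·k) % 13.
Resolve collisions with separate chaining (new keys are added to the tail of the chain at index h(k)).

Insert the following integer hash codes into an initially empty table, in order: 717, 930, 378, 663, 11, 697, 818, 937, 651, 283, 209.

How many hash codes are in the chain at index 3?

4

Insert 717: h=6, bucket 6 empty -> new chain.
Insert 930: h=8, bucket 8 empty -> new chain.
Insert 378: h=3, bucket 3 empty -> new chain.
Insert 663: h=0, bucket 0 empty -> new chain.
Insert 11: h=7, bucket 7 empty -> new chain.
Insert 697: h=11, bucket 11 empty -> new chain.
Insert 818: h=10, bucket 10 empty -> new chain.
Insert 937: h=3, bucket 3 nonempty -> append to chain.
Insert 651: h=3, bucket 3 nonempty -> append to chain.
Insert 283: h=4, bucket 4 empty -> new chain.
Insert 209: h=3, bucket 3 nonempty -> append to chain.
Final buckets:
0: 663
1: —
2: —
3: 378 -> 937 -> 651 -> 209
4: 283
5: —
6: 717
7: 11
8: 930
9: —
10: 818
11: 697
12: —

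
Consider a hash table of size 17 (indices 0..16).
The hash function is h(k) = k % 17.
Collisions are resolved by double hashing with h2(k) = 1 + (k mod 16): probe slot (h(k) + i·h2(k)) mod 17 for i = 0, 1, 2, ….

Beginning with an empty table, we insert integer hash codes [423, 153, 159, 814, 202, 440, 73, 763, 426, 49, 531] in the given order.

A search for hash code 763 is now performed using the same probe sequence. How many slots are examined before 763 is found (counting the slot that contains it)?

Insert 423: h=15, slot 15 empty -> index 15.
Insert 153: h=0, slot 0 empty -> index 0.
Insert 159: h=6, slot 6 empty -> index 6.
Insert 814: h=15, h2=15, slot 15 occupied -> index 13.
Insert 202: h=15, h2=11, slot 15 occupied -> index 9.
Insert 440: h=15, h2=9, slot 15 occupied -> index 7.
Insert 73: h=5, slot 5 empty -> index 5.
Insert 763: h=15, h2=12, slot 15 occupied -> index 10.
Insert 426: h=1, slot 1 empty -> index 1.
Insert 49: h=15, h2=2, slots 15,0 occupied -> index 2.
Insert 531: h=4, slot 4 empty -> index 4.
Table: [153, 426, 49, ∅, 531, 73, 159, 440, ∅, 202, 763, ∅, ∅, 814, ∅, 423, ∅]
Lookup 763: h=15, h2=12, probe 15,10 → found at 10.

2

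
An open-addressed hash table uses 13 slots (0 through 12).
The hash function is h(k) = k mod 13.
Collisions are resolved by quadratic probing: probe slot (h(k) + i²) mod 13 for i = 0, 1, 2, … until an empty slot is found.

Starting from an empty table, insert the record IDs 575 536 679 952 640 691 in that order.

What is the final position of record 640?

Insert 575: h=3, slot 3 empty => index 3.
Insert 536: h=3, slot 3 occupied => index 4.
Insert 679: h=3, slots 3,4 occupied => index 7.
Insert 952: h=3, slots 3,4,7 occupied => index 12.
Insert 640: h=3, slots 3,4,7,12 occupied => index 6.
Insert 691: h=2, slot 2 empty => index 2.
Table: [—, —, 691, 575, 536, —, 640, 679, —, —, —, —, 952]

6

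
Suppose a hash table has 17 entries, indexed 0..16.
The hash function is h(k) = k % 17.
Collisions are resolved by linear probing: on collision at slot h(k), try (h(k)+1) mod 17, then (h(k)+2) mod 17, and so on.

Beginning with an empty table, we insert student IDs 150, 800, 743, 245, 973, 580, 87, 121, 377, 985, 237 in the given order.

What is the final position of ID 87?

150 hashes to 14; slot 14 is free => place at 14.
800 hashes to 1; slot 1 is free => place at 1.
743 hashes to 12; slot 12 is free => place at 12.
245 hashes to 7; slot 7 is free => place at 7.
973 hashes to 4; slot 4 is free => place at 4.
580 hashes to 2; slot 2 is free => place at 2.
87 hashes to 2; 2 taken => place at 3.
121 hashes to 2; 2,3,4 taken => place at 5.
377 hashes to 3; 3,4,5 taken => place at 6.
985 hashes to 16; slot 16 is free => place at 16.
237 hashes to 16; 16 taken => place at 0.
Table: [237, 800, 580, 87, 973, 121, 377, 245, ∅, ∅, ∅, ∅, 743, ∅, 150, ∅, 985]

3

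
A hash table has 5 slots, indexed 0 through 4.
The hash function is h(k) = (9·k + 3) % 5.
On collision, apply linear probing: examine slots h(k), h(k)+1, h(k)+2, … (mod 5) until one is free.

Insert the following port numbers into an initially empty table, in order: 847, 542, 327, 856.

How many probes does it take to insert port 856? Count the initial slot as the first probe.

3

847 hashes to 1; slot 1 is free => place at 1.
542 hashes to 1; 1 taken => place at 2.
327 hashes to 1; 1,2 taken => place at 3.
856 hashes to 2; 2,3 taken => place at 4.
Table: [_, 847, 542, 327, 856]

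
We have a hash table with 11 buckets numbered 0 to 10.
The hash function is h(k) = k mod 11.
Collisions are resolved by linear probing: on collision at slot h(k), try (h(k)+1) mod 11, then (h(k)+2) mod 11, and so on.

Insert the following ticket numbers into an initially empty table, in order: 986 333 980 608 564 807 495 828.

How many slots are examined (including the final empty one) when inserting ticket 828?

6

986: h=7 -> slot 7
333: h=3 -> slot 3
980: h=1 -> slot 1
608: h=3, probe 3,4 -> slot 4
564: h=3, probe 3,4,5 -> slot 5
807: h=4, probe 4,5,6 -> slot 6
495: h=0 -> slot 0
828: h=3, probe 3,4,5,6,7,8 -> slot 8
Table: [495, 980, _, 333, 608, 564, 807, 986, 828, _, _]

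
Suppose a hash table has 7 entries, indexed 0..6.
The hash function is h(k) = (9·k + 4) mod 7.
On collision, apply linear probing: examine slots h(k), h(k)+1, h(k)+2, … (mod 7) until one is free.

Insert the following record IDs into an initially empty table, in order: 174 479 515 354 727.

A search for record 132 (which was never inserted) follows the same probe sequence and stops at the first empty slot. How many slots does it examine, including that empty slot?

174 hashes to 2; slot 2 is free -> place at 2.
479 hashes to 3; slot 3 is free -> place at 3.
515 hashes to 5; slot 5 is free -> place at 5.
354 hashes to 5; 5 taken -> place at 6.
727 hashes to 2; 2,3 taken -> place at 4.
Table: [_, _, 174, 479, 727, 515, 354]
Lookup 132: h=2, probe 2,3,4,5,6,0 → slot 0 empty, not found.

6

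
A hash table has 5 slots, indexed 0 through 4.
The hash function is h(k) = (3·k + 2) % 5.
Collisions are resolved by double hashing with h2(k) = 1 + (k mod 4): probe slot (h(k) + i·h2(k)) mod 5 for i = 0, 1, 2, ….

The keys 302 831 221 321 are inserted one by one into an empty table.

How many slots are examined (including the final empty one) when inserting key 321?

Insert 302: h=3, slot 3 empty -> index 3.
Insert 831: h=0, slot 0 empty -> index 0.
Insert 221: h=0, h2=2, slot 0 occupied -> index 2.
Insert 321: h=0, h2=2, slots 0,2 occupied -> index 4.
Table: [831, -, 221, 302, 321]

3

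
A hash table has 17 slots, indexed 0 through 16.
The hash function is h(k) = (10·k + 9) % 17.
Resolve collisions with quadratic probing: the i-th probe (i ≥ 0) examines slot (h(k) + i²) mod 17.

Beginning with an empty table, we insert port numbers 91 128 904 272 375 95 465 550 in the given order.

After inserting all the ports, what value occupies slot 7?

95

Insert 91: h=1, slot 1 empty => index 1.
Insert 128: h=14, slot 14 empty => index 14.
Insert 904: h=5, slot 5 empty => index 5.
Insert 272: h=9, slot 9 empty => index 9.
Insert 375: h=2, slot 2 empty => index 2.
Insert 95: h=7, slot 7 empty => index 7.
Insert 465: h=1, slots 1,2,5 occupied => index 10.
Insert 550: h=1, slots 1,2,5,10 occupied => index 0.
Table: [550, 91, 375, ∅, ∅, 904, ∅, 95, ∅, 272, 465, ∅, ∅, ∅, 128, ∅, ∅]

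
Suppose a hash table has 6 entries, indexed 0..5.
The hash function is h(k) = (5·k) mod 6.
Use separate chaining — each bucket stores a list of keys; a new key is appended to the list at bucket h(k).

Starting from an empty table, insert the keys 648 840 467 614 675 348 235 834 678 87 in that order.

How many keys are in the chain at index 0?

Insert 648: h=0, bucket 0 empty -> new chain.
Insert 840: h=0, bucket 0 nonempty -> append to chain.
Insert 467: h=1, bucket 1 empty -> new chain.
Insert 614: h=4, bucket 4 empty -> new chain.
Insert 675: h=3, bucket 3 empty -> new chain.
Insert 348: h=0, bucket 0 nonempty -> append to chain.
Insert 235: h=5, bucket 5 empty -> new chain.
Insert 834: h=0, bucket 0 nonempty -> append to chain.
Insert 678: h=0, bucket 0 nonempty -> append to chain.
Insert 87: h=3, bucket 3 nonempty -> append to chain.
Final buckets:
0: 648 -> 840 -> 348 -> 834 -> 678
1: 467
2: _
3: 675 -> 87
4: 614
5: 235

5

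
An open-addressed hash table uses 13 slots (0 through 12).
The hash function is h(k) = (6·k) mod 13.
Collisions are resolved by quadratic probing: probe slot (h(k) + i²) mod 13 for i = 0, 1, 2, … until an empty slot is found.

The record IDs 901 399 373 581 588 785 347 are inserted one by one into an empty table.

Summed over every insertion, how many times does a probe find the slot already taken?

8

901 hashes to 11; slot 11 is free => place at 11.
399 hashes to 2; slot 2 is free => place at 2.
373 hashes to 2; 2 taken => place at 3.
581 hashes to 2; 2,3 taken => place at 6.
588 hashes to 5; slot 5 is free => place at 5.
785 hashes to 4; slot 4 is free => place at 4.
347 hashes to 2; 2,3,6,11,5 taken => place at 1.
Table: [∅, 347, 399, 373, 785, 588, 581, ∅, ∅, ∅, ∅, 901, ∅]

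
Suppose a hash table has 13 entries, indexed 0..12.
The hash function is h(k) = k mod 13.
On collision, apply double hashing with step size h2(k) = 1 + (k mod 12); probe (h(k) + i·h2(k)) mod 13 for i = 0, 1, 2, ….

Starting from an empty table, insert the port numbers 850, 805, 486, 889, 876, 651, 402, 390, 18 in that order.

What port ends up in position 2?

850: h=5 -> slot 5
805: h=12 -> slot 12
486: h=5, h2=7, probe 5,12,6 -> slot 6
889: h=5, h2=2, probe 5,7 -> slot 7
876: h=5, h2=1, probe 5,6,7,8 -> slot 8
651: h=1 -> slot 1
402: h=12, h2=7, probe 12,6,0 -> slot 0
390: h=0, h2=7, probe 0,7,1,8,2 -> slot 2
18: h=5, h2=7, probe 5,12,6,0,7,1,8,2,9 -> slot 9
Table: [402, 651, 390, _, _, 850, 486, 889, 876, 18, _, _, 805]

390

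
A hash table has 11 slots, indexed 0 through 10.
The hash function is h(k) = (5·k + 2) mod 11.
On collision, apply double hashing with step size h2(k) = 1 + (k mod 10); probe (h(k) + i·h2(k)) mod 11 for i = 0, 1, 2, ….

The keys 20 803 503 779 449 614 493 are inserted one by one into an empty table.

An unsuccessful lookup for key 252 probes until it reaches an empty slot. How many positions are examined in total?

20 hashes to 3; slot 3 is free => place at 3.
803 hashes to 2; slot 2 is free => place at 2.
503 hashes to 9; slot 9 is free => place at 9.
779 hashes to 3, h2=10; 3,2 taken => place at 1.
449 hashes to 3, h2=10; 3,2,1 taken => place at 0.
614 hashes to 3, h2=5; 3 taken => place at 8.
493 hashes to 3, h2=4; 3 taken => place at 7.
Table: [449, 779, 803, 20, ∅, ∅, ∅, 493, 614, 503, ∅]
Lookup 252: h=8, h2=3, probe 8,0,3,6 → slot 6 empty, not found.

4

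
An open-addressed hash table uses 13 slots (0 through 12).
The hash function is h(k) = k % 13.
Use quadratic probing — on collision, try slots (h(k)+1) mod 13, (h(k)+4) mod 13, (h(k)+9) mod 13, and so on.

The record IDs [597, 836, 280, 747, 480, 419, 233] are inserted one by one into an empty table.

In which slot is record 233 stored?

8

597 hashes to 12; slot 12 is free -> place at 12.
836 hashes to 4; slot 4 is free -> place at 4.
280 hashes to 7; slot 7 is free -> place at 7.
747 hashes to 6; slot 6 is free -> place at 6.
480 hashes to 12; 12 taken -> place at 0.
419 hashes to 3; slot 3 is free -> place at 3.
233 hashes to 12; 12,0,3 taken -> place at 8.
Table: [480, _, _, 419, 836, _, 747, 280, 233, _, _, _, 597]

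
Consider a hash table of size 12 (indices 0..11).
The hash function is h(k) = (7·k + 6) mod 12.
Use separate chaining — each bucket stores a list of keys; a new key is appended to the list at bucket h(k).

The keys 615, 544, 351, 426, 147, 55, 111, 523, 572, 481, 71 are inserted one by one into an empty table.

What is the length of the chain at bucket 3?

615 -> bucket 3
544 -> bucket 10
351 -> bucket 3 (collision)
426 -> bucket 0
147 -> bucket 3 (collision)
55 -> bucket 7
111 -> bucket 3 (collision)
523 -> bucket 7 (collision)
572 -> bucket 2
481 -> bucket 1
71 -> bucket 11
Final buckets:
0: 426
1: 481
2: 572
3: 615 -> 351 -> 147 -> 111
4: -
5: -
6: -
7: 55 -> 523
8: -
9: -
10: 544
11: 71

4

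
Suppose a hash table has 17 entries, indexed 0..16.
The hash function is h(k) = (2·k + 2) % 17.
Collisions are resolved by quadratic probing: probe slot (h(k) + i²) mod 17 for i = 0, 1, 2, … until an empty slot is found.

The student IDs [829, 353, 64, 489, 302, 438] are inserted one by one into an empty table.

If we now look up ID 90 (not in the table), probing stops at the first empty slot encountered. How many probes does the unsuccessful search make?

829 hashes to 11; slot 11 is free => place at 11.
353 hashes to 11; 11 taken => place at 12.
64 hashes to 11; 11,12 taken => place at 15.
489 hashes to 11; 11,12,15 taken => place at 3.
302 hashes to 11; 11,12,15,3 taken => place at 10.
438 hashes to 11; 11,12,15,3,10 taken => place at 2.
Table: [—, —, 438, 489, —, —, —, —, —, —, 302, 829, 353, —, —, 64, —]
Lookup 90: h=12, probe 12,13 → slot 13 empty, not found.

2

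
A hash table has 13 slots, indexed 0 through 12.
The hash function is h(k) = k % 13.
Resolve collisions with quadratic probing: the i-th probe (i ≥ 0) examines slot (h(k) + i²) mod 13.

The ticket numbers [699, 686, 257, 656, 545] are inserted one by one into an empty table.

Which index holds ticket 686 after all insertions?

11

699: h=10 => slot 10
686: h=10, probe 10,11 => slot 11
257: h=10, probe 10,11,1 => slot 1
656: h=6 => slot 6
545: h=12 => slot 12
Table: [—, 257, —, —, —, —, 656, —, —, —, 699, 686, 545]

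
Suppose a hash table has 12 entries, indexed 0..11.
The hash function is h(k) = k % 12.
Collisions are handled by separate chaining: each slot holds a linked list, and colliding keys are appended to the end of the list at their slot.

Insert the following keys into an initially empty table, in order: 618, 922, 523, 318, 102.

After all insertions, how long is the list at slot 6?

618 → bucket 6
922 → bucket 10
523 → bucket 7
318 → bucket 6 (collision)
102 → bucket 6 (collision)
Final buckets:
0: .
1: .
2: .
3: .
4: .
5: .
6: 618 -> 318 -> 102
7: 523
8: .
9: .
10: 922
11: .

3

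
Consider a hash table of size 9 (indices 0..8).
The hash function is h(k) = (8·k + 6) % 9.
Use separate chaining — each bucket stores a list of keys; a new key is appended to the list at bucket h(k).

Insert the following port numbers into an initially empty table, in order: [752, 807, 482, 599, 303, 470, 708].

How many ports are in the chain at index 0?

Insert 752: h=1, bucket 1 empty -> new chain.
Insert 807: h=0, bucket 0 empty -> new chain.
Insert 482: h=1, bucket 1 nonempty -> append to chain.
Insert 599: h=1, bucket 1 nonempty -> append to chain.
Insert 303: h=0, bucket 0 nonempty -> append to chain.
Insert 470: h=4, bucket 4 empty -> new chain.
Insert 708: h=0, bucket 0 nonempty -> append to chain.
Final buckets:
0: 807 -> 303 -> 708
1: 752 -> 482 -> 599
2: .
3: .
4: 470
5: .
6: .
7: .
8: .

3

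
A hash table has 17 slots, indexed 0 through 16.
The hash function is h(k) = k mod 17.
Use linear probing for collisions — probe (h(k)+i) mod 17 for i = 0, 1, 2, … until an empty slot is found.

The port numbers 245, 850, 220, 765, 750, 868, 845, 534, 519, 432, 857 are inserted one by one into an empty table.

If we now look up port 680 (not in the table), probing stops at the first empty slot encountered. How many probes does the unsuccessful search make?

245 hashes to 7; slot 7 is free → place at 7.
850 hashes to 0; slot 0 is free → place at 0.
220 hashes to 16; slot 16 is free → place at 16.
765 hashes to 0; 0 taken → place at 1.
750 hashes to 2; slot 2 is free → place at 2.
868 hashes to 1; 1,2 taken → place at 3.
845 hashes to 12; slot 12 is free → place at 12.
534 hashes to 7; 7 taken → place at 8.
519 hashes to 9; slot 9 is free → place at 9.
432 hashes to 7; 7,8,9 taken → place at 10.
857 hashes to 7; 7,8,9,10 taken → place at 11.
Table: [850, 765, 750, 868, —, —, —, 245, 534, 519, 432, 857, 845, —, —, —, 220]
Lookup 680: h=0, probe 0,1,2,3,4 → slot 4 empty, not found.

5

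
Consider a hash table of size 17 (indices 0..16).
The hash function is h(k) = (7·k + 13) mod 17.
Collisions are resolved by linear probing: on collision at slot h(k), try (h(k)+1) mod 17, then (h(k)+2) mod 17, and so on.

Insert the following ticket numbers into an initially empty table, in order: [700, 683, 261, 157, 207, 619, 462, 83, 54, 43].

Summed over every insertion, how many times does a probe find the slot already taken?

11

700 hashes to 0; slot 0 is free -> place at 0.
683 hashes to 0; 0 taken -> place at 1.
261 hashes to 4; slot 4 is free -> place at 4.
157 hashes to 7; slot 7 is free -> place at 7.
207 hashes to 0; 0,1 taken -> place at 2.
619 hashes to 11; slot 11 is free -> place at 11.
462 hashes to 0; 0,1,2 taken -> place at 3.
83 hashes to 16; slot 16 is free -> place at 16.
54 hashes to 0; 0,1,2,3,4 taken -> place at 5.
43 hashes to 8; slot 8 is free -> place at 8.
Table: [700, 683, 207, 462, 261, 54, -, 157, 43, -, -, 619, -, -, -, -, 83]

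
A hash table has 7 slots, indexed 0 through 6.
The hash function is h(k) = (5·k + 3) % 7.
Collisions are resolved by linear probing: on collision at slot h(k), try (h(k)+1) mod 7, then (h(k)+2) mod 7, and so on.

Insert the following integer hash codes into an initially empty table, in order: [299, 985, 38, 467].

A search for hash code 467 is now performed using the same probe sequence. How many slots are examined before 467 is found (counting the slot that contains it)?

3

Insert 299: h=0, slot 0 empty → index 0.
Insert 985: h=0, slot 0 occupied → index 1.
Insert 38: h=4, slot 4 empty → index 4.
Insert 467: h=0, slots 0,1 occupied → index 2.
Table: [299, 985, 467, ∅, 38, ∅, ∅]
Lookup 467: h=0, probe 0,1,2 → found at 2.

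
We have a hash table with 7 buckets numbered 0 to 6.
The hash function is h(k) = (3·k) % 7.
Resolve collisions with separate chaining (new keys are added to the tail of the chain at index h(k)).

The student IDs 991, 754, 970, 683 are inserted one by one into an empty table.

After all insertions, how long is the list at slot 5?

991 → bucket 5
754 → bucket 1
970 → bucket 5 (collision)
683 → bucket 5 (collision)
Final buckets:
0: —
1: 754
2: —
3: —
4: —
5: 991 -> 970 -> 683
6: —

3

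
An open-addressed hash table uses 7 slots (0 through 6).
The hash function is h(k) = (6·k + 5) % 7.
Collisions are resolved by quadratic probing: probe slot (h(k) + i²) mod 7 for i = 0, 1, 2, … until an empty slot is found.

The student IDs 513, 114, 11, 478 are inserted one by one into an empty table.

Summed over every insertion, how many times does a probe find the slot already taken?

3

513 hashes to 3; slot 3 is free -> place at 3.
114 hashes to 3; 3 taken -> place at 4.
11 hashes to 1; slot 1 is free -> place at 1.
478 hashes to 3; 3,4 taken -> place at 0.
Table: [478, 11, ., 513, 114, ., .]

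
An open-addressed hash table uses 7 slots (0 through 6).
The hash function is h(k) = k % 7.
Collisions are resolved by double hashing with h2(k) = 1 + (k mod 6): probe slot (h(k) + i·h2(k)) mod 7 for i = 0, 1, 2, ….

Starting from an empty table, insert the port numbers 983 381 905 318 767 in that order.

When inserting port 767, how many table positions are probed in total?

4

983: h=3 → slot 3
381: h=3, h2=4, probe 3,0 → slot 0
905: h=2 → slot 2
318: h=3, h2=1, probe 3,4 → slot 4
767: h=4, h2=6, probe 4,3,2,1 → slot 1
Table: [381, 767, 905, 983, 318, _, _]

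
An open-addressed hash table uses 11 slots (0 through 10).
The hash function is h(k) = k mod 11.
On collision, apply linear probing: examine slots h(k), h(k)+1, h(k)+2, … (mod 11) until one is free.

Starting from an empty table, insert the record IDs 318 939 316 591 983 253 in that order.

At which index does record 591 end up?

9

Insert 318: h=10, slot 10 empty -> index 10.
Insert 939: h=4, slot 4 empty -> index 4.
Insert 316: h=8, slot 8 empty -> index 8.
Insert 591: h=8, slot 8 occupied -> index 9.
Insert 983: h=4, slot 4 occupied -> index 5.
Insert 253: h=0, slot 0 empty -> index 0.
Table: [253, -, -, -, 939, 983, -, -, 316, 591, 318]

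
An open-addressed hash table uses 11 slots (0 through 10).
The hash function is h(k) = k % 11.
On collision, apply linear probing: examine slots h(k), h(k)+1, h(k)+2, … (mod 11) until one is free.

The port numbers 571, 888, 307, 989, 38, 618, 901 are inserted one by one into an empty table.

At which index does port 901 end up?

3

Insert 571: h=10, slot 10 empty → index 10.
Insert 888: h=8, slot 8 empty → index 8.
Insert 307: h=10, slot 10 occupied → index 0.
Insert 989: h=10, slots 10,0 occupied → index 1.
Insert 38: h=5, slot 5 empty → index 5.
Insert 618: h=2, slot 2 empty → index 2.
Insert 901: h=10, slots 10,0,1,2 occupied → index 3.
Table: [307, 989, 618, 901, ∅, 38, ∅, ∅, 888, ∅, 571]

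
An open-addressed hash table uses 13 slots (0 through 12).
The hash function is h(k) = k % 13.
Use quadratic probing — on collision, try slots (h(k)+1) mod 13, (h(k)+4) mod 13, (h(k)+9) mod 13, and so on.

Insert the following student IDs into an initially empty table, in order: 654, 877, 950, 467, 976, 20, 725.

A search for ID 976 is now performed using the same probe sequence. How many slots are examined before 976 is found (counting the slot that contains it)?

Insert 654: h=4, slot 4 empty => index 4.
Insert 877: h=6, slot 6 empty => index 6.
Insert 950: h=1, slot 1 empty => index 1.
Insert 467: h=12, slot 12 empty => index 12.
Insert 976: h=1, slot 1 occupied => index 2.
Insert 20: h=7, slot 7 empty => index 7.
Insert 725: h=10, slot 10 empty => index 10.
Table: [∅, 950, 976, ∅, 654, ∅, 877, 20, ∅, ∅, 725, ∅, 467]
Lookup 976: h=1, probe 1,2 → found at 2.

2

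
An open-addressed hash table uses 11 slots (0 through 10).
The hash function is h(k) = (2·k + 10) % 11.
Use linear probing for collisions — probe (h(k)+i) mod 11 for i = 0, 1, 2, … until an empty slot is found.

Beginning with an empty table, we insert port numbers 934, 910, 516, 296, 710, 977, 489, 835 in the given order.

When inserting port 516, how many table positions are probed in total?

2

934 hashes to 8; slot 8 is free -> place at 8.
910 hashes to 4; slot 4 is free -> place at 4.
516 hashes to 8; 8 taken -> place at 9.
296 hashes to 8; 8,9 taken -> place at 10.
710 hashes to 0; slot 0 is free -> place at 0.
977 hashes to 6; slot 6 is free -> place at 6.
489 hashes to 9; 9,10,0 taken -> place at 1.
835 hashes to 8; 8,9,10,0,1 taken -> place at 2.
Table: [710, 489, 835, ., 910, ., 977, ., 934, 516, 296]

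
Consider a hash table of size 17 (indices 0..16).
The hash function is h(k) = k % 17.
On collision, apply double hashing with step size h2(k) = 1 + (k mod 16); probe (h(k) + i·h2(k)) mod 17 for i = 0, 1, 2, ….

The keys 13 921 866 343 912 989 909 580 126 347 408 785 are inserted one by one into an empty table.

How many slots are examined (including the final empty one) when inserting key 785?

2

13: h=13 => slot 13
921: h=3 => slot 3
866: h=16 => slot 16
343: h=3, h2=8, probe 3,11 => slot 11
912: h=11, h2=1, probe 11,12 => slot 12
989: h=3, h2=14, probe 3,0 => slot 0
909: h=8 => slot 8
580: h=2 => slot 2
126: h=7 => slot 7
347: h=7, h2=12, probe 7,2,14 => slot 14
408: h=0, h2=9, probe 0,9 => slot 9
785: h=3, h2=2, probe 3,5 => slot 5
Table: [989, —, 580, 921, —, 785, —, 126, 909, 408, —, 343, 912, 13, 347, —, 866]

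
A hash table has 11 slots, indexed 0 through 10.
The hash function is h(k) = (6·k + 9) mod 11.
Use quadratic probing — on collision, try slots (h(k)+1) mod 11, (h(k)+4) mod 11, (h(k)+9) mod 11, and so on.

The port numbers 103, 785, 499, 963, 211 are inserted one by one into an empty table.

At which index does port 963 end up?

2

103: h=0 => slot 0
785: h=0, probe 0,1 => slot 1
499: h=0, probe 0,1,4 => slot 4
963: h=1, probe 1,2 => slot 2
211: h=10 => slot 10
Table: [103, 785, 963, -, 499, -, -, -, -, -, 211]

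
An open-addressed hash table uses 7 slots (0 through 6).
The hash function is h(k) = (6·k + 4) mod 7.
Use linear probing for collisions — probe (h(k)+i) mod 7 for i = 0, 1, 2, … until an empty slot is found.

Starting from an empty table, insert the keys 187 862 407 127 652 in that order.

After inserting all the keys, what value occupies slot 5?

Insert 187: h=6, slot 6 empty => index 6.
Insert 862: h=3, slot 3 empty => index 3.
Insert 407: h=3, slot 3 occupied => index 4.
Insert 127: h=3, slots 3,4 occupied => index 5.
Insert 652: h=3, slots 3,4,5,6 occupied => index 0.
Table: [652, _, _, 862, 407, 127, 187]

127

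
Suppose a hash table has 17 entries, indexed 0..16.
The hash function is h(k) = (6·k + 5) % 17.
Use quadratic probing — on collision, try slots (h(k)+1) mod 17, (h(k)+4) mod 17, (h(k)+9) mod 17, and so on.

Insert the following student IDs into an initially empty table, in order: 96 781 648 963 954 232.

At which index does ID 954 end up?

1

Insert 96: h=3, slot 3 empty -> index 3.
Insert 781: h=16, slot 16 empty -> index 16.
Insert 648: h=0, slot 0 empty -> index 0.
Insert 963: h=3, slot 3 occupied -> index 4.
Insert 954: h=0, slot 0 occupied -> index 1.
Insert 232: h=3, slots 3,4 occupied -> index 7.
Table: [648, 954, _, 96, 963, _, _, 232, _, _, _, _, _, _, _, _, 781]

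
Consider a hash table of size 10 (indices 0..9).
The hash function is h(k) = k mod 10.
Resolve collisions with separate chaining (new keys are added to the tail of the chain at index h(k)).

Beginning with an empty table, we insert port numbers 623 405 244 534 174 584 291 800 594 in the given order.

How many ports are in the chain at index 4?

5

623 → bucket 3
405 → bucket 5
244 → bucket 4
534 → bucket 4 (collision)
174 → bucket 4 (collision)
584 → bucket 4 (collision)
291 → bucket 1
800 → bucket 0
594 → bucket 4 (collision)
Final buckets:
0: 800
1: 291
2: -
3: 623
4: 244 -> 534 -> 174 -> 584 -> 594
5: 405
6: -
7: -
8: -
9: -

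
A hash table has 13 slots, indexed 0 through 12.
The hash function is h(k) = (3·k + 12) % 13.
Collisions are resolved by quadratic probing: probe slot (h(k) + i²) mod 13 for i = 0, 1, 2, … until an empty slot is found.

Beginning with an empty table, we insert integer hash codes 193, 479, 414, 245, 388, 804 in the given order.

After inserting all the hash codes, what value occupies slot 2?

245

Insert 193: h=6, slot 6 empty -> index 6.
Insert 479: h=6, slot 6 occupied -> index 7.
Insert 414: h=6, slots 6,7 occupied -> index 10.
Insert 245: h=6, slots 6,7,10 occupied -> index 2.
Insert 388: h=6, slots 6,7,10,2 occupied -> index 9.
Insert 804: h=6, slots 6,7,10,2,9 occupied -> index 5.
Table: [-, -, 245, -, -, 804, 193, 479, -, 388, 414, -, -]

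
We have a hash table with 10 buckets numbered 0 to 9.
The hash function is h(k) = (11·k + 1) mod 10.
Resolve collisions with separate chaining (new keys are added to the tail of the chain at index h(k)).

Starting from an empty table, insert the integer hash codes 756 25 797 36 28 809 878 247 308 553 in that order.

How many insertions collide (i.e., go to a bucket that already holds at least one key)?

Insert 756: h=7, bucket 7 empty -> new chain.
Insert 25: h=6, bucket 6 empty -> new chain.
Insert 797: h=8, bucket 8 empty -> new chain.
Insert 36: h=7, bucket 7 nonempty -> append to chain.
Insert 28: h=9, bucket 9 empty -> new chain.
Insert 809: h=0, bucket 0 empty -> new chain.
Insert 878: h=9, bucket 9 nonempty -> append to chain.
Insert 247: h=8, bucket 8 nonempty -> append to chain.
Insert 308: h=9, bucket 9 nonempty -> append to chain.
Insert 553: h=4, bucket 4 empty -> new chain.
Final buckets:
0: 809
1: .
2: .
3: .
4: 553
5: .
6: 25
7: 756 -> 36
8: 797 -> 247
9: 28 -> 878 -> 308

4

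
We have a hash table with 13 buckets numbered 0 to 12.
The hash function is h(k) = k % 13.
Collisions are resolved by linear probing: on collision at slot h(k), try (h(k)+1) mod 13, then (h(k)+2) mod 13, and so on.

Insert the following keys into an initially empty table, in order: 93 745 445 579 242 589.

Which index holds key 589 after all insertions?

5

93 hashes to 2; slot 2 is free → place at 2.
745 hashes to 4; slot 4 is free → place at 4.
445 hashes to 3; slot 3 is free → place at 3.
579 hashes to 7; slot 7 is free → place at 7.
242 hashes to 8; slot 8 is free → place at 8.
589 hashes to 4; 4 taken → place at 5.
Table: [-, -, 93, 445, 745, 589, -, 579, 242, -, -, -, -]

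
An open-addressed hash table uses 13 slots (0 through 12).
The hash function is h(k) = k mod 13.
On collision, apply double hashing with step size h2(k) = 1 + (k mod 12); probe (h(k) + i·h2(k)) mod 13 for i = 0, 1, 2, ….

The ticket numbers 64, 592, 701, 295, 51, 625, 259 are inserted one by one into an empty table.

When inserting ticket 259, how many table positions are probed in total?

3

Insert 64: h=12, slot 12 empty => index 12.
Insert 592: h=7, slot 7 empty => index 7.
Insert 701: h=12, h2=6, slot 12 occupied => index 5.
Insert 295: h=9, slot 9 empty => index 9.
Insert 51: h=12, h2=4, slot 12 occupied => index 3.
Insert 625: h=1, slot 1 empty => index 1.
Insert 259: h=12, h2=8, slots 12,7 occupied => index 2.
Table: [—, 625, 259, 51, —, 701, —, 592, —, 295, —, —, 64]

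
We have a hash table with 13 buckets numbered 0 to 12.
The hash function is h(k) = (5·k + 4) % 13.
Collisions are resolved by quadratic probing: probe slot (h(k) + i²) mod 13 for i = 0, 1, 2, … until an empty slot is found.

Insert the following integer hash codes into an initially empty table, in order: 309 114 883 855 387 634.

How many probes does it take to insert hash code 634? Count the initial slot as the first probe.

309: h=2 => slot 2
114: h=2, probe 2,3 => slot 3
883: h=12 => slot 12
855: h=2, probe 2,3,6 => slot 6
387: h=2, probe 2,3,6,11 => slot 11
634: h=2, probe 2,3,6,11,5 => slot 5
Table: [., ., 309, 114, ., 634, 855, ., ., ., ., 387, 883]

5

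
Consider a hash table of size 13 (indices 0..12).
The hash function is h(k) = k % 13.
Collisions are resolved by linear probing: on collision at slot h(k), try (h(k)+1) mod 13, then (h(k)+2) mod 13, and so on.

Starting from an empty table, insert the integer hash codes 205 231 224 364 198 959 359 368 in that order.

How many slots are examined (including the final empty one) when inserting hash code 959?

205 hashes to 10; slot 10 is free → place at 10.
231 hashes to 10; 10 taken → place at 11.
224 hashes to 3; slot 3 is free → place at 3.
364 hashes to 0; slot 0 is free → place at 0.
198 hashes to 3; 3 taken → place at 4.
959 hashes to 10; 10,11 taken → place at 12.
359 hashes to 8; slot 8 is free → place at 8.
368 hashes to 4; 4 taken → place at 5.
Table: [364, -, -, 224, 198, 368, -, -, 359, -, 205, 231, 959]

3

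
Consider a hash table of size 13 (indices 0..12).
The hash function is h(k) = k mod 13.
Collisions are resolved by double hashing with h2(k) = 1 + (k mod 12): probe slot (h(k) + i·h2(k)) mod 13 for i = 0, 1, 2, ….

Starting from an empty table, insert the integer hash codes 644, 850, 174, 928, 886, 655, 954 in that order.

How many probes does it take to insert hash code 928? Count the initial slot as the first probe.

Insert 644: h=7, slot 7 empty -> index 7.
Insert 850: h=5, slot 5 empty -> index 5.
Insert 174: h=5, h2=7, slot 5 occupied -> index 12.
Insert 928: h=5, h2=5, slot 5 occupied -> index 10.
Insert 886: h=2, slot 2 empty -> index 2.
Insert 655: h=5, h2=8, slot 5 occupied -> index 0.
Insert 954: h=5, h2=7, slots 5,12 occupied -> index 6.
Table: [655, ., 886, ., ., 850, 954, 644, ., ., 928, ., 174]

2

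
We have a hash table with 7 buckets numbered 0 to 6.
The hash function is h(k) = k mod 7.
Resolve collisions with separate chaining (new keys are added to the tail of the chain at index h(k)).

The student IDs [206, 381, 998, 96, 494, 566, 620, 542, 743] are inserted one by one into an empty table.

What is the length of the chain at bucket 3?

3

206 → bucket 3
381 → bucket 3 (collision)
998 → bucket 4
96 → bucket 5
494 → bucket 4 (collision)
566 → bucket 6
620 → bucket 4 (collision)
542 → bucket 3 (collision)
743 → bucket 1
Final buckets:
0: -
1: 743
2: -
3: 206 -> 381 -> 542
4: 998 -> 494 -> 620
5: 96
6: 566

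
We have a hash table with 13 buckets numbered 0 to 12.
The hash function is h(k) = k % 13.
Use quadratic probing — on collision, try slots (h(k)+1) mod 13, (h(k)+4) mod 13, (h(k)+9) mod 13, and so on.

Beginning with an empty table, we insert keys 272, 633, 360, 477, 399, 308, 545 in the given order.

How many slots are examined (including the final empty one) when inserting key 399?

4

272: h=12 => slot 12
633: h=9 => slot 9
360: h=9, probe 9,10 => slot 10
477: h=9, probe 9,10,0 => slot 0
399: h=9, probe 9,10,0,5 => slot 5
308: h=9, probe 9,10,0,5,12,8 => slot 8
545: h=12, probe 12,0,3 => slot 3
Table: [477, ∅, ∅, 545, ∅, 399, ∅, ∅, 308, 633, 360, ∅, 272]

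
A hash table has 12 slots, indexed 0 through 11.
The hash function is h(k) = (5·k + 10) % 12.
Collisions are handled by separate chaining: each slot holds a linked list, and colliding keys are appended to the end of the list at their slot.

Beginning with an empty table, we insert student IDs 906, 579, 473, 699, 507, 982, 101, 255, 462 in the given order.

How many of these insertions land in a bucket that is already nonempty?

5

906 -> bucket 4
579 -> bucket 1
473 -> bucket 11
699 -> bucket 1 (collision)
507 -> bucket 1 (collision)
982 -> bucket 0
101 -> bucket 11 (collision)
255 -> bucket 1 (collision)
462 -> bucket 4 (collision)
Final buckets:
0: 982
1: 579 -> 699 -> 507 -> 255
2: .
3: .
4: 906 -> 462
5: .
6: .
7: .
8: .
9: .
10: .
11: 473 -> 101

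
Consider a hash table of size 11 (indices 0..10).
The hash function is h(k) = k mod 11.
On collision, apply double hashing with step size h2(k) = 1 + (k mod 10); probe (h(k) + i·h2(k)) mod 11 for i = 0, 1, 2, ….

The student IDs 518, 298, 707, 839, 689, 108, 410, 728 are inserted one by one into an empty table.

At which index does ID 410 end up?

518 hashes to 1; slot 1 is free -> place at 1.
298 hashes to 1, h2=9; 1 taken -> place at 10.
707 hashes to 3; slot 3 is free -> place at 3.
839 hashes to 3, h2=10; 3 taken -> place at 2.
689 hashes to 7; slot 7 is free -> place at 7.
108 hashes to 9; slot 9 is free -> place at 9.
410 hashes to 3, h2=1; 3 taken -> place at 4.
728 hashes to 2, h2=9; 2 taken -> place at 0.
Table: [728, 518, 839, 707, 410, ∅, ∅, 689, ∅, 108, 298]

4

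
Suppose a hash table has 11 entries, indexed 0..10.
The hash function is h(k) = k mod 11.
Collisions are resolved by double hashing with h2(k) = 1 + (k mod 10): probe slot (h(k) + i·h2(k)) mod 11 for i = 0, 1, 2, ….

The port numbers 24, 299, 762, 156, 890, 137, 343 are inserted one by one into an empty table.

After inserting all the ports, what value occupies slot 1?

Insert 24: h=2, slot 2 empty -> index 2.
Insert 299: h=2, h2=10, slot 2 occupied -> index 1.
Insert 762: h=3, slot 3 empty -> index 3.
Insert 156: h=2, h2=7, slot 2 occupied -> index 9.
Insert 890: h=10, slot 10 empty -> index 10.
Insert 137: h=5, slot 5 empty -> index 5.
Insert 343: h=2, h2=4, slot 2 occupied -> index 6.
Table: [., 299, 24, 762, ., 137, 343, ., ., 156, 890]

299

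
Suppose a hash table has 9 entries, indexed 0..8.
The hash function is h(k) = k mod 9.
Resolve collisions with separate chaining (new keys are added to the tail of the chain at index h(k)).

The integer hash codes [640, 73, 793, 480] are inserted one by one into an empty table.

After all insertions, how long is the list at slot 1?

3

640 -> bucket 1
73 -> bucket 1 (collision)
793 -> bucket 1 (collision)
480 -> bucket 3
Final buckets:
0: _
1: 640 -> 73 -> 793
2: _
3: 480
4: _
5: _
6: _
7: _
8: _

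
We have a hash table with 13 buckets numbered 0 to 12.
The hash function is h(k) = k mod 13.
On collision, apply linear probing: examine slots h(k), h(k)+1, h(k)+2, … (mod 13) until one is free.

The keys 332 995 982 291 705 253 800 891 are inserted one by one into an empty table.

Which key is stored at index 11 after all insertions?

891

Insert 332: h=7, slot 7 empty → index 7.
Insert 995: h=7, slot 7 occupied → index 8.
Insert 982: h=7, slots 7,8 occupied → index 9.
Insert 291: h=5, slot 5 empty → index 5.
Insert 705: h=3, slot 3 empty → index 3.
Insert 253: h=6, slot 6 empty → index 6.
Insert 800: h=7, slots 7,8,9 occupied → index 10.
Insert 891: h=7, slots 7,8,9,10 occupied → index 11.
Table: [—, —, —, 705, —, 291, 253, 332, 995, 982, 800, 891, —]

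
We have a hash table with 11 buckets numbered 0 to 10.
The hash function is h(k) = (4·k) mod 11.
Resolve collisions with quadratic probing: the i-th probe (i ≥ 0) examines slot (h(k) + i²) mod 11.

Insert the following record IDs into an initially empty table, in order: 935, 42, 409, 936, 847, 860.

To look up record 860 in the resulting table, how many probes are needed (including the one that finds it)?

2

935 hashes to 0; slot 0 is free => place at 0.
42 hashes to 3; slot 3 is free => place at 3.
409 hashes to 8; slot 8 is free => place at 8.
936 hashes to 4; slot 4 is free => place at 4.
847 hashes to 0; 0 taken => place at 1.
860 hashes to 8; 8 taken => place at 9.
Table: [935, 847, ∅, 42, 936, ∅, ∅, ∅, 409, 860, ∅]
Lookup 860: h=8, probe 8,9 → found at 9.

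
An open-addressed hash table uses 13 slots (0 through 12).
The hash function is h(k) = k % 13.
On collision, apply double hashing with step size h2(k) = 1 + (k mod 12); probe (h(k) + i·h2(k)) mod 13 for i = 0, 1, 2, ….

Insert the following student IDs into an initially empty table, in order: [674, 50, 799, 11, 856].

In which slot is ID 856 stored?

3

674 hashes to 11; slot 11 is free → place at 11.
50 hashes to 11, h2=3; 11 taken → place at 1.
799 hashes to 6; slot 6 is free → place at 6.
11 hashes to 11, h2=12; 11 taken → place at 10.
856 hashes to 11, h2=5; 11 taken → place at 3.
Table: [., 50, ., 856, ., ., 799, ., ., ., 11, 674, .]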